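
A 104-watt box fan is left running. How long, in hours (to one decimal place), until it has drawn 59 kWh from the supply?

Hours = 59 kWh ÷ 0.104 kW = 567.3 h

567.3 h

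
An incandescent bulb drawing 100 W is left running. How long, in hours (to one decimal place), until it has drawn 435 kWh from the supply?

4350.0 h

Hours = 435 kWh ÷ 0.1 kW = 4350.0 h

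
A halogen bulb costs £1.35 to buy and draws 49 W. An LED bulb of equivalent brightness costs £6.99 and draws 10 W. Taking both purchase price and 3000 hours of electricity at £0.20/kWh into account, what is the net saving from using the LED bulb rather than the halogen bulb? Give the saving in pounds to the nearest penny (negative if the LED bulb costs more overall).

halogen bulb: £1.35 + (49/1000) kW × 3000 h × £0.20 = £1.35 + £29.4 = £30.75
LED bulb: £6.99 + (10/1000) kW × 3000 h × £0.20 = £6.99 + £6 = £12.99
Saving = £30.75 − £12.99 = £17.76

£17.76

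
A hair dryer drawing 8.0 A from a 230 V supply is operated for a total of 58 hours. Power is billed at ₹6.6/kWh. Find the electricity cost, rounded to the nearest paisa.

₹704.35

Power = 8.0 A × 230 V = 1840 W = 1.84 kW
Energy = 1.84 kW × 58 h = 106.72 kWh
Cost = 106.72 kWh × ₹6.6/kWh = ₹704.35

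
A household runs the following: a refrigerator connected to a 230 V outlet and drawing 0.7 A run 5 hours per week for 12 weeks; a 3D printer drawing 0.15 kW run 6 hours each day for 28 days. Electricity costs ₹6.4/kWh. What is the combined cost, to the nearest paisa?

₹223.10

refrigerator: Power = 0.7 A × 230 V = 161 W = 0.161 kW
refrigerator: Runtime = 5 h/week × 12 weeks = 60 h
refrigerator: 0.161 kW × 60 h = 9.66 kWh
3D printer: Runtime = 6 h/day × 28 days = 168 h
3D printer: 0.15 kW × 168 h = 25.2 kWh
Total energy = 34.86 kWh
Cost = 34.86 × ₹6.4 = ₹223.10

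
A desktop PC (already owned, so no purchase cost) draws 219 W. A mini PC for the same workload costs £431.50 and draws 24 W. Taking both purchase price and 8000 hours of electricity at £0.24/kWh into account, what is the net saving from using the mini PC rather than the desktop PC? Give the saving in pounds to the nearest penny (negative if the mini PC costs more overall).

-£57.10

desktop PC: £0.00 + (219/1000) kW × 8000 h × £0.24 = £0.00 + £420.48 = £420.48
mini PC: £431.50 + (24/1000) kW × 8000 h × £0.24 = £431.50 + £46.08 = £477.58
Saving = £420.48 − £477.58 = −£57.1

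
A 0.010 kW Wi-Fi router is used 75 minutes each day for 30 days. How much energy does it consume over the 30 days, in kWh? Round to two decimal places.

0.38 kWh

Runtime = 75 min × 30 = 2250 min = 37.5 h
Energy = 0.01 kW × 37.5 h = 0.375 kWh ≈ 0.38 kWh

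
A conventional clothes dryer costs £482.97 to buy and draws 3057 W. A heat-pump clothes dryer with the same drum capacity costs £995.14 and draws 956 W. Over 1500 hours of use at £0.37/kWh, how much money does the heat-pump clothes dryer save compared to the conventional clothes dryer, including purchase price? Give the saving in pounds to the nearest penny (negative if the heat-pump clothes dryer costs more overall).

conventional clothes dryer: £482.97 + (3057/1000) kW × 1500 h × £0.37 = £482.97 + £1696.635 = £2179.605
heat-pump clothes dryer: £995.14 + (956/1000) kW × 1500 h × £0.37 = £995.14 + £530.58 = £1525.72
Saving = £2179.605 − £1525.72 = £653.885 → £653.89

£653.89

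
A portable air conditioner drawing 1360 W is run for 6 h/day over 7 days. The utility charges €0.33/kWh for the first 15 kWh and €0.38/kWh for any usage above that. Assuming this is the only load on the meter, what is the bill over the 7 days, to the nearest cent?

€20.96

Runtime = 6 h/day × 7 days = 42 h
Energy = 1.36 kW × 42 h = 57.12 kWh
Tier 1 (0–15 kWh): 15 × €0.33 = €4.95
Above 15 kWh: 42.12 × €0.38 = €16.0056
Bill = €20.96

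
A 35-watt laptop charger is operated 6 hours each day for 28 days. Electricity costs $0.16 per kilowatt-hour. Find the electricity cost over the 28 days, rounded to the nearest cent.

Runtime = 6 h/day × 28 days = 168 h
Energy = 0.035 kW × 168 h = 5.88 kWh
Cost = 5.88 kWh × $0.16/kWh = $0.94

$0.94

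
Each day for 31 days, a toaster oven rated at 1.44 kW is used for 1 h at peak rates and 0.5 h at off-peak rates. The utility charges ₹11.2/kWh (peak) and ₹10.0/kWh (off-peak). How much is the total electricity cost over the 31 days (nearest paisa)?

₹723.17

Peak energy = 1.44 kW × 1 h × 31 = 44.64 kWh
Off-peak energy = 1.44 kW × 0.5 h × 31 = 22.32 kWh
Cost = 44.64 × ₹11.2 + 22.32 × ₹10.0 = ₹499.968 + ₹223.2 = ₹723.17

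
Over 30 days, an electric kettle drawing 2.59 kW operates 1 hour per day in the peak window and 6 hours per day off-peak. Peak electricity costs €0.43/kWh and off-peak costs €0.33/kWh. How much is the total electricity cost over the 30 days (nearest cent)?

Peak energy = 2.59 kW × 1 h × 30 = 77.7 kWh
Off-peak energy = 2.59 kW × 6 h × 30 = 466.2 kWh
Cost = 77.7 × €0.43 + 466.2 × €0.33 = €33.411 + €153.846 = €187.26

€187.26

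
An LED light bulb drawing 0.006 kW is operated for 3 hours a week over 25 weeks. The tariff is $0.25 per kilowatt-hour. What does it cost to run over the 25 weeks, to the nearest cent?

Runtime = 3 h/week × 25 weeks = 75 h
Energy = 0.006 kW × 75 h = 0.45 kWh
Cost = 0.45 kWh × $0.25/kWh = $0.11

$0.11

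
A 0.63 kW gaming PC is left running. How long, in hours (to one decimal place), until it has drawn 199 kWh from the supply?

315.9 h

Hours = 199 kWh ÷ 0.63 kW = 315.9 h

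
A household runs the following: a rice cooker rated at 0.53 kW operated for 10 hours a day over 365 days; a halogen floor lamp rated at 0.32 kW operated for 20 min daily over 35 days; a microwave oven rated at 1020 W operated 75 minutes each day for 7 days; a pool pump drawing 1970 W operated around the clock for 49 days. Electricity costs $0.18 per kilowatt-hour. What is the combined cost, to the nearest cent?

$767.50

rice cooker: Runtime = 10 h/day × 365 days = 3650 h
rice cooker: 0.53 kW × 3650 h = 1934.5 kWh
halogen floor lamp: Runtime = 20 min × 35 = 700 min = 11.666666… h
halogen floor lamp: 0.32 kW × 11.666666… h = 3.733333… kWh
microwave oven: Runtime = 75 min × 7 = 525 min = 8.75 h
microwave oven: 1.02 kW × 8.75 h = 8.925 kWh
pool pump: Runtime = 24 h × 49 = 1176 h
pool pump: 1.97 kW × 1176 h = 2316.72 kWh
Total energy = 4263.878333… kWh
Cost = 4263.878333… × $0.18 = $767.50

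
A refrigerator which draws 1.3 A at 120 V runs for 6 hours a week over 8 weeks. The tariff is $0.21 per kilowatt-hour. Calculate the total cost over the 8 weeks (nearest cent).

Power = 1.3 A × 120 V = 156 W = 0.156 kW
Runtime = 6 h/week × 8 weeks = 48 h
Energy = 0.156 kW × 48 h = 7.488 kWh
Cost = 7.488 kWh × $0.21/kWh = $1.57

$1.57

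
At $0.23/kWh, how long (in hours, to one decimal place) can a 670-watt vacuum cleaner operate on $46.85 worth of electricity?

Energy available = $46.85 ÷ $0.23/kWh = 203.6957 kWh
Hours = 203.6957 kWh ÷ 0.67 kW = 304.0 h

304.0 h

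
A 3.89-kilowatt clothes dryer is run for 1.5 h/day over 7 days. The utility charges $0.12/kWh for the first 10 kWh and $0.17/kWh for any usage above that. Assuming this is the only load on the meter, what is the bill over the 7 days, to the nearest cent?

Runtime = 1.5 h/day × 7 days = 10.5 h
Energy = 3.89 kW × 10.5 h = 40.845 kWh
Tier 1 (0–10 kWh): 10 × $0.12 = $1.2
Above 10 kWh: 30.845 × $0.17 = $5.24365
Bill = $6.44

$6.44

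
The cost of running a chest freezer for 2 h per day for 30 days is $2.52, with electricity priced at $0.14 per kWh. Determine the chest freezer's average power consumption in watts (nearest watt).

300 W

Energy = $2.52 ÷ $0.14/kWh = 18 kWh
Runtime = 2 h/day × 30 days = 60 h
Power = 18 kWh ÷ 60 h = 0.3 kW = 300 W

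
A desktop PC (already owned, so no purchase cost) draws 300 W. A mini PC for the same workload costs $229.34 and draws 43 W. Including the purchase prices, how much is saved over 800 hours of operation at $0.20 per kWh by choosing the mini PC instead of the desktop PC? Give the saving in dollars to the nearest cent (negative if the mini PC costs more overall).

desktop PC: $0.00 + (300/1000) kW × 800 h × $0.20 = $0.00 + $48 = $48
mini PC: $229.34 + (43/1000) kW × 800 h × $0.20 = $229.34 + $6.88 = $236.22
Saving = $48 − $236.22 = −$188.22

-$188.22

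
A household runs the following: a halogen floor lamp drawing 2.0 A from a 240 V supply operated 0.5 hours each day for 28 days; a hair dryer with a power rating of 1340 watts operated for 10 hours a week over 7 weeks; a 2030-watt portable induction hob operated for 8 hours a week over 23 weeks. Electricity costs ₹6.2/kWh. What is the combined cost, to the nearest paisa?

halogen floor lamp: Power = 2.0 A × 240 V = 480 W = 0.48 kW
halogen floor lamp: Runtime = 0.5 h/day × 28 days = 14 h
halogen floor lamp: 0.48 kW × 14 h = 6.72 kWh
hair dryer: Runtime = 10 h/week × 7 weeks = 70 h
hair dryer: 1.34 kW × 70 h = 93.8 kWh
portable induction hob: Runtime = 8 h/week × 23 weeks = 184 h
portable induction hob: 2.03 kW × 184 h = 373.52 kWh
Total energy = 474.04 kWh
Cost = 474.04 × ₹6.2 = ₹2939.05

₹2939.05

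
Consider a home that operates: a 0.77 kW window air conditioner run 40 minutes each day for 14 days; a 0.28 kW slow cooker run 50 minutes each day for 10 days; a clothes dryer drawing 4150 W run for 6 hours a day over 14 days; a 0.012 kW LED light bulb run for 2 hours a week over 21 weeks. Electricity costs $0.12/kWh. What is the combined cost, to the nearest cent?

$43.03

window air conditioner: Runtime = 40 min × 14 = 560 min = 9.333333… h
window air conditioner: 0.77 kW × 9.333333… h = 7.186666… kWh
slow cooker: Runtime = 50 min × 10 = 500 min = 8.333333… h
slow cooker: 0.28 kW × 8.333333… h = 2.333333… kWh
clothes dryer: Runtime = 6 h/day × 14 days = 84 h
clothes dryer: 4.15 kW × 84 h = 348.6 kWh
LED light bulb: Runtime = 2 h/week × 21 weeks = 42 h
LED light bulb: 0.012 kW × 42 h = 0.504 kWh
Total energy = 358.624 kWh
Cost = 358.624 × $0.12 = $43.03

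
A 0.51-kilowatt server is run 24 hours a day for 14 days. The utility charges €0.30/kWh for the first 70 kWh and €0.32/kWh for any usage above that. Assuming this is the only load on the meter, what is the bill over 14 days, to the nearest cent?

€53.44

Runtime = 24 h × 14 = 336 h
Energy = 0.51 kW × 336 h = 171.36 kWh
Tier 1 (0–70 kWh): 70 × €0.30 = €21
Above 70 kWh: 101.36 × €0.32 = €32.4352
Bill = €53.44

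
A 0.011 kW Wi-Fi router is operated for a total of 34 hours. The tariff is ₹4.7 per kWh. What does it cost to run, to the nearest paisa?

Energy = 0.011 kW × 34 h = 0.374 kWh
Cost = 0.374 kWh × ₹4.7/kWh = ₹1.76

₹1.76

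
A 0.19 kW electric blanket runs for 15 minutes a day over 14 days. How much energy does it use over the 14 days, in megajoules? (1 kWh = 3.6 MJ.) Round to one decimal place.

Runtime = 15 min × 14 = 210 min = 3.5 h
Energy = 0.19 kW × 3.5 h = 0.665 kWh
= 0.665 × 3.6 MJ = 2.4 MJ

2.4 MJ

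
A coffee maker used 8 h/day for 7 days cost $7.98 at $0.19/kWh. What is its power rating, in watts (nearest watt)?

Energy = $7.98 ÷ $0.19/kWh = 42 kWh
Runtime = 8 h/day × 7 days = 56 h
Power = 42 kWh ÷ 56 h = 0.75 kW = 750 W

750 W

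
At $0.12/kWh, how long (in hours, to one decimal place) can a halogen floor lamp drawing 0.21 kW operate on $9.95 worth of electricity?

394.8 h

Energy available = $9.95 ÷ $0.12/kWh = 82.9167 kWh
Hours = 82.9167 kWh ÷ 0.21 kW = 394.8 h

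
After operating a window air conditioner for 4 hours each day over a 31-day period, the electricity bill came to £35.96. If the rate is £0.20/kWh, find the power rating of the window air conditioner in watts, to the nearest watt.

Energy = £35.96 ÷ £0.20/kWh = 179.8 kWh
Runtime = 4 h/day × 31 days = 124 h
Power = 179.8 kWh ÷ 124 h = 1.45 kW = 1450 W

1450 W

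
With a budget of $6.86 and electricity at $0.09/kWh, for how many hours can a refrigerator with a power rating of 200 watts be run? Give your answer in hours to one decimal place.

Energy available = $6.86 ÷ $0.09/kWh = 76.2222 kWh
Hours = 76.2222 kWh ÷ 0.2 kW = 381.1 h

381.1 h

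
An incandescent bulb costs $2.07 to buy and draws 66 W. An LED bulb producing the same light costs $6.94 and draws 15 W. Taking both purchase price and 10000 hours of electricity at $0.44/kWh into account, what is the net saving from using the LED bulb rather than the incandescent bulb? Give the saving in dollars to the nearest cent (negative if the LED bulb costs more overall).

incandescent bulb: $2.07 + (66/1000) kW × 10000 h × $0.44 = $2.07 + $290.4 = $292.47
LED bulb: $6.94 + (15/1000) kW × 10000 h × $0.44 = $6.94 + $66 = $72.94
Saving = $292.47 − $72.94 = $219.53

$219.53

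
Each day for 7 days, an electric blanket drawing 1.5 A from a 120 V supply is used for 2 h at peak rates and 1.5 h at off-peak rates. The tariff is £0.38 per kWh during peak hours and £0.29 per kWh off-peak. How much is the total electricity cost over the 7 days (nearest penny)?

Power = 1.5 A × 120 V = 180 W = 0.18 kW
Peak energy = 0.18 kW × 2 h × 7 = 2.52 kWh
Off-peak energy = 0.18 kW × 1.5 h × 7 = 1.89 kWh
Cost = 2.52 × £0.38 + 1.89 × £0.29 = £0.9576 + £0.5481 = £1.51

£1.51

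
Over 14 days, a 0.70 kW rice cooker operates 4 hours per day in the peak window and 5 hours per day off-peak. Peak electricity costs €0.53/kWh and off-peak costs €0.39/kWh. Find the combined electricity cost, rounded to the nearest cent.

€39.89

Peak energy = 0.7 kW × 4 h × 14 = 39.2 kWh
Off-peak energy = 0.7 kW × 5 h × 14 = 49 kWh
Cost = 39.2 × €0.53 + 49 × €0.39 = €20.776 + €19.11 = €39.89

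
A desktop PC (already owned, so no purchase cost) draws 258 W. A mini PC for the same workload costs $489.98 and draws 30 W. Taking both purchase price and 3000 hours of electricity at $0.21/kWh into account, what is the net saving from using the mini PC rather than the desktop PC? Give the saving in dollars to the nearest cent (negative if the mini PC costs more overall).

desktop PC: $0.00 + (258/1000) kW × 3000 h × $0.21 = $0.00 + $162.54 = $162.54
mini PC: $489.98 + (30/1000) kW × 3000 h × $0.21 = $489.98 + $18.9 = $508.88
Saving = $162.54 − $508.88 = −$346.34

-$346.34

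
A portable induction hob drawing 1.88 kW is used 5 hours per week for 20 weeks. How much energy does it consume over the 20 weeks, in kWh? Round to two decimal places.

Runtime = 5 h/week × 20 weeks = 100 h
Energy = 1.88 kW × 100 h = 188 kWh

188.00 kWh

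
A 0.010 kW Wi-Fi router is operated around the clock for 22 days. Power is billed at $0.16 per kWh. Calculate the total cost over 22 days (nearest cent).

Runtime = 24 h × 22 = 528 h
Energy = 0.01 kW × 528 h = 5.28 kWh
Cost = 5.28 kWh × $0.16/kWh = $0.84

$0.84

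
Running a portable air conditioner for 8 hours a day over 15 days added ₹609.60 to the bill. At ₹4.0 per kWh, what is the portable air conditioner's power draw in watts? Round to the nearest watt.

1270 W

Energy = ₹609.60 ÷ ₹4.0/kWh = 152.4 kWh
Runtime = 8 h/day × 15 days = 120 h
Power = 152.4 kWh ÷ 120 h = 1.27 kW = 1270 W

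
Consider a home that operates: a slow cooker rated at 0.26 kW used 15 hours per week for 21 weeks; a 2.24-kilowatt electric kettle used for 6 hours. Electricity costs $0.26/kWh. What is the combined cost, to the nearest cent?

slow cooker: Runtime = 15 h/week × 21 weeks = 315 h
slow cooker: 0.26 kW × 315 h = 81.9 kWh
electric kettle: 2.24 kW × 6 h = 13.44 kWh
Total energy = 95.34 kWh
Cost = 95.34 × $0.26 = $24.79

$24.79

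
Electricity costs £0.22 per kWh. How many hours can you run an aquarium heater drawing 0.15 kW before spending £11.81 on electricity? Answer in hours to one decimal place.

Energy available = £11.81 ÷ £0.22/kWh = 53.6818 kWh
Hours = 53.6818 kWh ÷ 0.15 kW = 357.9 h

357.9 h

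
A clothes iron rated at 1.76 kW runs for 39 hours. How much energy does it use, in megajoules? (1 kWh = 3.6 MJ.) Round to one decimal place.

Energy = 1.76 kW × 39 h = 68.64 kWh
= 68.64 × 3.6 MJ = 247.1 MJ

247.1 MJ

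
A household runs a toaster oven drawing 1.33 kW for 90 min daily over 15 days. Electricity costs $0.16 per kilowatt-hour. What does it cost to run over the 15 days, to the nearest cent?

$4.79

Runtime = 90 min × 15 = 1350 min = 22.5 h
Energy = 1.33 kW × 22.5 h = 29.925 kWh
Cost = 29.925 kWh × $0.16/kWh = $4.79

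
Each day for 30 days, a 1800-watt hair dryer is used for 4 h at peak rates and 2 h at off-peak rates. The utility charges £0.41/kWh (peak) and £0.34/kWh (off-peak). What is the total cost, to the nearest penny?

Peak energy = 1.8 kW × 4 h × 30 = 216 kWh
Off-peak energy = 1.8 kW × 2 h × 30 = 108 kWh
Cost = 216 × £0.41 + 108 × £0.34 = £88.56 + £36.72 = £125.28

£125.28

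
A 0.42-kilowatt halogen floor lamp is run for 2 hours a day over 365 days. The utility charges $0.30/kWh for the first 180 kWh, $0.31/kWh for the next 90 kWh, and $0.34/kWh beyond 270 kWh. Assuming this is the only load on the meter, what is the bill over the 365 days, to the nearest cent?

Runtime = 2 h/day × 365 days = 730 h
Energy = 0.42 kW × 730 h = 306.6 kWh
Tier 1 (0–180 kWh): 180 × $0.30 = $54
Tier 2 (180–270 kWh): 90 × $0.31 = $27.9
Above 270 kWh: 36.6 × $0.34 = $12.444
Bill = $94.34

$94.34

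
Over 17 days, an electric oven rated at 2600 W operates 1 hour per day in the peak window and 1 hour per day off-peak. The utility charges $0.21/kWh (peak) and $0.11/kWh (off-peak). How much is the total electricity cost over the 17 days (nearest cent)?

$14.14

Peak energy = 2.6 kW × 1 h × 17 = 44.2 kWh
Off-peak energy = 2.6 kW × 1 h × 17 = 44.2 kWh
Cost = 44.2 × $0.21 + 44.2 × $0.11 = $9.282 + $4.862 = $14.14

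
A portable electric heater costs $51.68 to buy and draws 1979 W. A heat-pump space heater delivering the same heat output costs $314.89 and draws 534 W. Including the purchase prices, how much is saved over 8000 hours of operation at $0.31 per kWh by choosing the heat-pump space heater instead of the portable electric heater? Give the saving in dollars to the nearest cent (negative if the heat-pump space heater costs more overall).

$3320.39

portable electric heater: $51.68 + (1979/1000) kW × 8000 h × $0.31 = $51.68 + $4907.92 = $4959.6
heat-pump space heater: $314.89 + (534/1000) kW × 8000 h × $0.31 = $314.89 + $1324.32 = $1639.21
Saving = $4959.6 − $1639.21 = $3320.39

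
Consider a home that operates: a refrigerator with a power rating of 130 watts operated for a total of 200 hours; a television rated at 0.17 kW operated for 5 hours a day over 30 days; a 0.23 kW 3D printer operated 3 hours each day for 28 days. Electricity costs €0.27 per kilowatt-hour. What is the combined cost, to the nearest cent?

€19.12

refrigerator: 0.13 kW × 200 h = 26 kWh
television: Runtime = 5 h/day × 30 days = 150 h
television: 0.17 kW × 150 h = 25.5 kWh
3D printer: Runtime = 3 h/day × 28 days = 84 h
3D printer: 0.23 kW × 84 h = 19.32 kWh
Total energy = 70.82 kWh
Cost = 70.82 × €0.27 = €19.12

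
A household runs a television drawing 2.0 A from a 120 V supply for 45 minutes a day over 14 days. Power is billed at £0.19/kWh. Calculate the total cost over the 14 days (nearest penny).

£0.48

Power = 2.0 A × 120 V = 240 W = 0.24 kW
Runtime = 45 min × 14 = 630 min = 10.5 h
Energy = 0.24 kW × 10.5 h = 2.52 kWh
Cost = 2.52 kWh × £0.19/kWh = £0.48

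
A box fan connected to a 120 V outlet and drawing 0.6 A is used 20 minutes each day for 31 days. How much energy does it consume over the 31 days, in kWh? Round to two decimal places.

Power = 0.6 A × 120 V = 72 W = 0.072 kW
Runtime = 20 min × 31 = 620 min = 10.333333… h
Energy = 0.072 kW × 10.333333… h = 0.744 kWh ≈ 0.74 kWh

0.74 kWh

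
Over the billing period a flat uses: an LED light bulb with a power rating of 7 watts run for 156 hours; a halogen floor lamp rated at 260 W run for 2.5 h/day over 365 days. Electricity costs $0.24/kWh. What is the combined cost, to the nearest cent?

$57.20

LED light bulb: 0.007 kW × 156 h = 1.092 kWh
halogen floor lamp: Runtime = 2.5 h/day × 365 days = 912.5 h
halogen floor lamp: 0.26 kW × 912.5 h = 237.25 kWh
Total energy = 238.342 kWh
Cost = 238.342 × $0.24 = $57.20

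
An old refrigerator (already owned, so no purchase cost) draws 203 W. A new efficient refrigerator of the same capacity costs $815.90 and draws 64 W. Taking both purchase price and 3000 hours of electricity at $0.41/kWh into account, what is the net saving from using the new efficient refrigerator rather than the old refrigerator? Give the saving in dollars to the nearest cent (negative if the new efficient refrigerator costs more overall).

old refrigerator: $0.00 + (203/1000) kW × 3000 h × $0.41 = $0.00 + $249.69 = $249.69
new efficient refrigerator: $815.90 + (64/1000) kW × 3000 h × $0.41 = $815.90 + $78.72 = $894.62
Saving = $249.69 − $894.62 = −$644.93

-$644.93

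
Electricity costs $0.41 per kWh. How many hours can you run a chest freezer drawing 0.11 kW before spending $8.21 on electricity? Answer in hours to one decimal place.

182.0 h

Energy available = $8.21 ÷ $0.41/kWh = 20.0244 kWh
Hours = 20.0244 kWh ÷ 0.11 kW = 182.0 h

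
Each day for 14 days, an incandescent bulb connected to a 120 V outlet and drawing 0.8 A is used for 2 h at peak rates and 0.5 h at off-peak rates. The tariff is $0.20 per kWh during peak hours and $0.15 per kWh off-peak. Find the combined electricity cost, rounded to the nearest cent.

$0.64

Power = 0.8 A × 120 V = 96 W = 0.096 kW
Peak energy = 0.096 kW × 2 h × 14 = 2.688 kWh
Off-peak energy = 0.096 kW × 0.5 h × 14 = 0.672 kWh
Cost = 2.688 × $0.20 + 0.672 × $0.15 = $0.5376 + $0.1008 = $0.64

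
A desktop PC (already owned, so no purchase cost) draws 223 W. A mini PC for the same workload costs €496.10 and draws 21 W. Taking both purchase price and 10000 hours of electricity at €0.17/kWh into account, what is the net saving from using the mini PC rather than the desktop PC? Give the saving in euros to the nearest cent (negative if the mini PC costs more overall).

-€152.70

desktop PC: €0.00 + (223/1000) kW × 10000 h × €0.17 = €0.00 + €379.1 = €379.1
mini PC: €496.10 + (21/1000) kW × 10000 h × €0.17 = €496.10 + €35.7 = €531.8
Saving = €379.1 − €531.8 = −€152.7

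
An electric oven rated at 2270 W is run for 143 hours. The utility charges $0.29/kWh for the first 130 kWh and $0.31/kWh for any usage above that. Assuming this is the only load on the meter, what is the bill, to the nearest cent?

$98.03

Energy = 2.27 kW × 143 h = 324.61 kWh
Tier 1 (0–130 kWh): 130 × $0.29 = $37.7
Above 130 kWh: 194.61 × $0.31 = $60.3291
Bill = $98.03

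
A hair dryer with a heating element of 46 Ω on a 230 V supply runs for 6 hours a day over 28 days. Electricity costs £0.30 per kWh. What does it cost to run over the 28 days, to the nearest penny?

Power = V²/R = 230²/46 = 1150 W = 1.15 kW
Runtime = 6 h/day × 28 days = 168 h
Energy = 1.15 kW × 168 h = 193.2 kWh
Cost = 193.2 kWh × £0.30/kWh = £57.96

£57.96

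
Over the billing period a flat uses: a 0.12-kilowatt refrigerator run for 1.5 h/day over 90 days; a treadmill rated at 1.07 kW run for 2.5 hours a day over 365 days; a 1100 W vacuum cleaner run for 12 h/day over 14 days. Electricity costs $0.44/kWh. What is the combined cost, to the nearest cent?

refrigerator: Runtime = 1.5 h/day × 90 days = 135 h
refrigerator: 0.12 kW × 135 h = 16.2 kWh
treadmill: Runtime = 2.5 h/day × 365 days = 912.5 h
treadmill: 1.07 kW × 912.5 h = 976.375 kWh
vacuum cleaner: Runtime = 12 h/day × 14 days = 168 h
vacuum cleaner: 1.1 kW × 168 h = 184.8 kWh
Total energy = 1177.375 kWh
Cost = 1177.375 × $0.44 = $518.05

$518.05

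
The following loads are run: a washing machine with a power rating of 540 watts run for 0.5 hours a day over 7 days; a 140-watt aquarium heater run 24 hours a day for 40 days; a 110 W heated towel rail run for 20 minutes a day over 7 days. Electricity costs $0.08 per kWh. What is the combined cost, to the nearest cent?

washing machine: Runtime = 0.5 h/day × 7 days = 3.5 h
washing machine: 0.54 kW × 3.5 h = 1.89 kWh
aquarium heater: Runtime = 24 h × 40 = 960 h
aquarium heater: 0.14 kW × 960 h = 134.4 kWh
heated towel rail: Runtime = 20 min × 7 = 140 min = 2.333333… h
heated towel rail: 0.11 kW × 2.333333… h = 0.256666… kWh
Total energy = 136.546666… kWh
Cost = 136.546666… × $0.08 = $10.92

$10.92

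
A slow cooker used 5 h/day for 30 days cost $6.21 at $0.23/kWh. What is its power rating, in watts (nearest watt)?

Energy = $6.21 ÷ $0.23/kWh = 27 kWh
Runtime = 5 h/day × 30 days = 150 h
Power = 27 kWh ÷ 150 h = 0.18 kW = 180 W

180 W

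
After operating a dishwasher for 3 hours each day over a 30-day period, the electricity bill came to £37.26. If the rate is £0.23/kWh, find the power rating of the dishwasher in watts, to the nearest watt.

Energy = £37.26 ÷ £0.23/kWh = 162 kWh
Runtime = 3 h/day × 30 days = 90 h
Power = 162 kWh ÷ 90 h = 1.8 kW = 1800 W

1800 W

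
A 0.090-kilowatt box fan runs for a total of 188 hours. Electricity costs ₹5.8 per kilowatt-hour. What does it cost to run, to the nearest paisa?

Energy = 0.09 kW × 188 h = 16.92 kWh
Cost = 16.92 kWh × ₹5.8/kWh = ₹98.14

₹98.14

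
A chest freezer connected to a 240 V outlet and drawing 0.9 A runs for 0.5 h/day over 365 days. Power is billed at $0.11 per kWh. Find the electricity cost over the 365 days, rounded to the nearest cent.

$4.34

Power = 0.9 A × 240 V = 216 W = 0.216 kW
Runtime = 0.5 h/day × 365 days = 182.5 h
Energy = 0.216 kW × 182.5 h = 39.42 kWh
Cost = 39.42 kWh × $0.11/kWh = $4.34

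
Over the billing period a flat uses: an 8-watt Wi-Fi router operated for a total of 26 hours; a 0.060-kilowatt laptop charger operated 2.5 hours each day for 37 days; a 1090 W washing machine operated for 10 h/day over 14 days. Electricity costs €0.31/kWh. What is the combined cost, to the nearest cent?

€49.09

Wi-Fi router: 0.008 kW × 26 h = 0.208 kWh
laptop charger: Runtime = 2.5 h/day × 37 days = 92.5 h
laptop charger: 0.06 kW × 92.5 h = 5.55 kWh
washing machine: Runtime = 10 h/day × 14 days = 140 h
washing machine: 1.09 kW × 140 h = 152.6 kWh
Total energy = 158.358 kWh
Cost = 158.358 × €0.31 = €49.09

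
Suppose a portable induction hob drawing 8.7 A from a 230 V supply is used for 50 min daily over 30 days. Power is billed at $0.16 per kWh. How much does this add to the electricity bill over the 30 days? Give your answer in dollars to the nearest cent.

$8.00

Power = 8.7 A × 230 V = 2001 W = 2.001 kW
Runtime = 50 min × 30 = 1500 min = 25 h
Energy = 2.001 kW × 25 h = 50.025 kWh
Cost = 50.025 kWh × $0.16/kWh = $8.00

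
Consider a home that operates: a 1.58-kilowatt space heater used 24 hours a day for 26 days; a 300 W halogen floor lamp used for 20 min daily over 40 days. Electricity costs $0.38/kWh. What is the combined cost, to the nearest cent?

$376.17

space heater: Runtime = 24 h × 26 = 624 h
space heater: 1.58 kW × 624 h = 985.92 kWh
halogen floor lamp: Runtime = 20 min × 40 = 800 min = 13.333333… h
halogen floor lamp: 0.3 kW × 13.333333… h = 4 kWh
Total energy = 989.92 kWh
Cost = 989.92 × $0.38 = $376.17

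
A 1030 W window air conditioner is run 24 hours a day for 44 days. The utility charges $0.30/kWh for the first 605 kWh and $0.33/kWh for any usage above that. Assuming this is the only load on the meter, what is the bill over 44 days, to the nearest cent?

Runtime = 24 h × 44 = 1056 h
Energy = 1.03 kW × 1056 h = 1087.68 kWh
Tier 1 (0–605 kWh): 605 × $0.30 = $181.5
Above 605 kWh: 482.68 × $0.33 = $159.2844
Bill = $340.78

$340.78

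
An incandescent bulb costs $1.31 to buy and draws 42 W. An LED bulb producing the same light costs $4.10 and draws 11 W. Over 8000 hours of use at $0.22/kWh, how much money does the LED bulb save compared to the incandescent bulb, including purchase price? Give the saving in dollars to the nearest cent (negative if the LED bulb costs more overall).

incandescent bulb: $1.31 + (42/1000) kW × 8000 h × $0.22 = $1.31 + $73.92 = $75.23
LED bulb: $4.10 + (11/1000) kW × 8000 h × $0.22 = $4.10 + $19.36 = $23.46
Saving = $75.23 − $23.46 = $51.77

$51.77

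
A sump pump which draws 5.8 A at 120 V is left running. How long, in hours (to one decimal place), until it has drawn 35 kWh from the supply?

Power = 5.8 A × 120 V = 696 W = 0.696 kW
Hours = 35 kWh ÷ 0.696 kW = 50.3 h

50.3 h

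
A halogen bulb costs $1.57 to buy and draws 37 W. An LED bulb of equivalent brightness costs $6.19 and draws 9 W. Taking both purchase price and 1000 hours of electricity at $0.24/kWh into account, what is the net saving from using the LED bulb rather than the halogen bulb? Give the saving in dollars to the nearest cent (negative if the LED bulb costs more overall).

$2.10

halogen bulb: $1.57 + (37/1000) kW × 1000 h × $0.24 = $1.57 + $8.88 = $10.45
LED bulb: $6.19 + (9/1000) kW × 1000 h × $0.24 = $6.19 + $2.16 = $8.35
Saving = $10.45 − $8.35 = $2.1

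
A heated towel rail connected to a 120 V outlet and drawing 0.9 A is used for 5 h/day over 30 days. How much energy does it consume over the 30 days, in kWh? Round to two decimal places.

Power = 0.9 A × 120 V = 108 W = 0.108 kW
Runtime = 5 h/day × 30 days = 150 h
Energy = 0.108 kW × 150 h = 16.2 kWh

16.20 kWh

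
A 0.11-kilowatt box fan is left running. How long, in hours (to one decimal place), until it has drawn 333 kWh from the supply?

Hours = 333 kWh ÷ 0.11 kW = 3027.3 h

3027.3 h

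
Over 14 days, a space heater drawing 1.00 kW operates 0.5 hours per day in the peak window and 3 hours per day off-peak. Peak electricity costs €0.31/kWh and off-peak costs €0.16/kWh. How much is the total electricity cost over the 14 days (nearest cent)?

Peak energy = 1 kW × 0.5 h × 14 = 7 kWh
Off-peak energy = 1 kW × 3 h × 14 = 42 kWh
Cost = 7 × €0.31 + 42 × €0.16 = €2.17 + €6.72 = €8.89

€8.89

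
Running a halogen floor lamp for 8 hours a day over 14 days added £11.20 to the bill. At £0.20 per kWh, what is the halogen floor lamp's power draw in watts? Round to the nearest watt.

Energy = £11.20 ÷ £0.20/kWh = 56 kWh
Runtime = 8 h/day × 14 days = 112 h
Power = 56 kWh ÷ 112 h = 0.5 kW = 500 W

500 W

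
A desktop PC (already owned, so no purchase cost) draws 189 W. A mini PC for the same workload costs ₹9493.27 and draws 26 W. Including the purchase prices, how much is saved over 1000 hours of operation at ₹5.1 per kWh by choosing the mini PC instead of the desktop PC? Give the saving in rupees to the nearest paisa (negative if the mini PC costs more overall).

desktop PC: ₹0.00 + (189/1000) kW × 1000 h × ₹5.1 = ₹0.00 + ₹963.9 = ₹963.9
mini PC: ₹9493.27 + (26/1000) kW × 1000 h × ₹5.1 = ₹9493.27 + ₹132.6 = ₹9625.87
Saving = ₹963.9 − ₹9625.87 = −₹8661.97

-₹8661.97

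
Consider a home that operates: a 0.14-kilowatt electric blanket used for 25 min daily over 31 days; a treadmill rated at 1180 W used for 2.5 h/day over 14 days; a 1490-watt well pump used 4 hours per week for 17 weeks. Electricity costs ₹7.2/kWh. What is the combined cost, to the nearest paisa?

electric blanket: Runtime = 25 min × 31 = 775 min = 12.916666… h
electric blanket: 0.14 kW × 12.916666… h = 1.808333… kWh
treadmill: Runtime = 2.5 h/day × 14 days = 35 h
treadmill: 1.18 kW × 35 h = 41.3 kWh
well pump: Runtime = 4 h/week × 17 weeks = 68 h
well pump: 1.49 kW × 68 h = 101.32 kWh
Total energy = 144.428333… kWh
Cost = 144.428333… × ₹7.2 = ₹1039.88

₹1039.88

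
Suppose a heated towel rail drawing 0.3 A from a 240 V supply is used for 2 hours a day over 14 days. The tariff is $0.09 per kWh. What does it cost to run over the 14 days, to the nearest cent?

$0.18

Power = 0.3 A × 240 V = 72 W = 0.072 kW
Runtime = 2 h/day × 14 days = 28 h
Energy = 0.072 kW × 28 h = 2.016 kWh
Cost = 2.016 kWh × $0.09/kWh = $0.18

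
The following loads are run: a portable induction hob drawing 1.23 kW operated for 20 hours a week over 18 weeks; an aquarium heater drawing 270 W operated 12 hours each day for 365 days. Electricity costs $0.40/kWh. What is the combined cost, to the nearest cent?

$650.16

portable induction hob: Runtime = 20 h/week × 18 weeks = 360 h
portable induction hob: 1.23 kW × 360 h = 442.8 kWh
aquarium heater: Runtime = 12 h/day × 365 days = 4380 h
aquarium heater: 0.27 kW × 4380 h = 1182.6 kWh
Total energy = 1625.4 kWh
Cost = 1625.4 × $0.40 = $650.16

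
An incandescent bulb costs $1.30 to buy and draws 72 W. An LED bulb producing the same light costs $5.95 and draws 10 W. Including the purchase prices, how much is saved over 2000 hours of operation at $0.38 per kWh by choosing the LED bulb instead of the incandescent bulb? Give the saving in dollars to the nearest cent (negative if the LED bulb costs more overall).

$42.47

incandescent bulb: $1.30 + (72/1000) kW × 2000 h × $0.38 = $1.30 + $54.72 = $56.02
LED bulb: $5.95 + (10/1000) kW × 2000 h × $0.38 = $5.95 + $7.6 = $13.55
Saving = $56.02 − $13.55 = $42.47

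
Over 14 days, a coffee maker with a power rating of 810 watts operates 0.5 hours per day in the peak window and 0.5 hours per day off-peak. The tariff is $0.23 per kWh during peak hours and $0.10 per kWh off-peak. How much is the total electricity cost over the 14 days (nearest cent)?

Peak energy = 0.81 kW × 0.5 h × 14 = 5.67 kWh
Off-peak energy = 0.81 kW × 0.5 h × 14 = 5.67 kWh
Cost = 5.67 × $0.23 + 5.67 × $0.10 = $1.3041 + $0.567 = $1.87

$1.87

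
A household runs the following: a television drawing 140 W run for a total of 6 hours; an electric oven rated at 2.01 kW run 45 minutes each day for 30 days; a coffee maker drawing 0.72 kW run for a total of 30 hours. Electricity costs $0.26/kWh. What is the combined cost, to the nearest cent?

television: 0.14 kW × 6 h = 0.84 kWh
electric oven: Runtime = 45 min × 30 = 1350 min = 22.5 h
electric oven: 2.01 kW × 22.5 h = 45.225 kWh
coffee maker: 0.72 kW × 30 h = 21.6 kWh
Total energy = 67.665 kWh
Cost = 67.665 × $0.26 = $17.59

$17.59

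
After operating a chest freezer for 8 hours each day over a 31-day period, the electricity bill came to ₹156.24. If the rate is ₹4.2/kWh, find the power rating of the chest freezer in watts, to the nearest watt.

Energy = ₹156.24 ÷ ₹4.2/kWh = 37.2 kWh
Runtime = 8 h/day × 31 days = 248 h
Power = 37.2 kWh ÷ 248 h = 0.15 kW = 150 W

150 W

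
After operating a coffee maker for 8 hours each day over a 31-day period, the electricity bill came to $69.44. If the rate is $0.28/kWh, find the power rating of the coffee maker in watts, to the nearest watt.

Energy = $69.44 ÷ $0.28/kWh = 248 kWh
Runtime = 8 h/day × 31 days = 248 h
Power = 248 kWh ÷ 248 h = 1 kW = 1000 W

1000 W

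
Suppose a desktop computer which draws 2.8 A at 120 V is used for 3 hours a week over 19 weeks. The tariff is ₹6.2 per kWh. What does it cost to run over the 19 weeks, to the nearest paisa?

₹118.74

Power = 2.8 A × 120 V = 336 W = 0.336 kW
Runtime = 3 h/week × 19 weeks = 57 h
Energy = 0.336 kW × 57 h = 19.152 kWh
Cost = 19.152 kWh × ₹6.2/kWh = ₹118.74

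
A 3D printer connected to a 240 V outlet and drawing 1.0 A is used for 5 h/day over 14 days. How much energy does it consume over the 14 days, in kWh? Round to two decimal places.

16.80 kWh

Power = 1.0 A × 240 V = 240 W = 0.24 kW
Runtime = 5 h/day × 14 days = 70 h
Energy = 0.24 kW × 70 h = 16.8 kWh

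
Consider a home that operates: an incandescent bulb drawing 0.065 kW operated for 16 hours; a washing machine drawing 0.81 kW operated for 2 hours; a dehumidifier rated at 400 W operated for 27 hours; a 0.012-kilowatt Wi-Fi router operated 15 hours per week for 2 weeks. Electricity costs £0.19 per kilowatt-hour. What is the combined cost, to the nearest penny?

incandescent bulb: 0.065 kW × 16 h = 1.04 kWh
washing machine: 0.81 kW × 2 h = 1.62 kWh
dehumidifier: 0.4 kW × 27 h = 10.8 kWh
Wi-Fi router: Runtime = 15 h/week × 2 weeks = 30 h
Wi-Fi router: 0.012 kW × 30 h = 0.36 kWh
Total energy = 13.82 kWh
Cost = 13.82 × £0.19 = £2.63

£2.63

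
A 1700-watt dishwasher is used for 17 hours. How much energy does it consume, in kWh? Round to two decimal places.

Energy = 1.7 kW × 17 h = 28.9 kWh

28.90 kWh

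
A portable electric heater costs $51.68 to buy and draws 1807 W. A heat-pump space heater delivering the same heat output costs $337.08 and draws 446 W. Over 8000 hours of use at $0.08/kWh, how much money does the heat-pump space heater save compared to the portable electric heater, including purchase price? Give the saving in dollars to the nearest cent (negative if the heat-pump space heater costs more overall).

$585.64

portable electric heater: $51.68 + (1807/1000) kW × 8000 h × $0.08 = $51.68 + $1156.48 = $1208.16
heat-pump space heater: $337.08 + (446/1000) kW × 8000 h × $0.08 = $337.08 + $285.44 = $622.52
Saving = $1208.16 − $622.52 = $585.64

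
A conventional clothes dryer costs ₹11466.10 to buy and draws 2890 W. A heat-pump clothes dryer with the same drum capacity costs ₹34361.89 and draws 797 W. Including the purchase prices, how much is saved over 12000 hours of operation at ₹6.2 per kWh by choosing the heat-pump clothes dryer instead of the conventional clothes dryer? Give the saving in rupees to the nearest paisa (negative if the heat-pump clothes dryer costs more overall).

conventional clothes dryer: ₹11466.10 + (2890/1000) kW × 12000 h × ₹6.2 = ₹11466.10 + ₹215016 = ₹226482.1
heat-pump clothes dryer: ₹34361.89 + (797/1000) kW × 12000 h × ₹6.2 = ₹34361.89 + ₹59296.8 = ₹93658.69
Saving = ₹226482.1 − ₹93658.69 = ₹132823.41

₹132823.41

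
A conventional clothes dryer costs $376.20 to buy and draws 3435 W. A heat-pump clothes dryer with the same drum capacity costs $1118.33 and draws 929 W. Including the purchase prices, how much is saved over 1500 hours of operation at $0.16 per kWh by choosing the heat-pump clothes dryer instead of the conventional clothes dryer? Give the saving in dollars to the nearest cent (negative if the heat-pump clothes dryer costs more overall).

-$140.69

conventional clothes dryer: $376.20 + (3435/1000) kW × 1500 h × $0.16 = $376.20 + $824.4 = $1200.6
heat-pump clothes dryer: $1118.33 + (929/1000) kW × 1500 h × $0.16 = $1118.33 + $222.96 = $1341.29
Saving = $1200.6 − $1341.29 = −$140.69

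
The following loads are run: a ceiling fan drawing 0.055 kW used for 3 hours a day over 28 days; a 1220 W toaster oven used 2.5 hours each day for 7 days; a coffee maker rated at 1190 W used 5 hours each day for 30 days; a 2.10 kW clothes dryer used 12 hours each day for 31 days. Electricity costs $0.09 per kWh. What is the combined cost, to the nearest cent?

ceiling fan: Runtime = 3 h/day × 28 days = 84 h
ceiling fan: 0.055 kW × 84 h = 4.62 kWh
toaster oven: Runtime = 2.5 h/day × 7 days = 17.5 h
toaster oven: 1.22 kW × 17.5 h = 21.35 kWh
coffee maker: Runtime = 5 h/day × 30 days = 150 h
coffee maker: 1.19 kW × 150 h = 178.5 kWh
clothes dryer: Runtime = 12 h/day × 31 days = 372 h
clothes dryer: 2.1 kW × 372 h = 781.2 kWh
Total energy = 985.67 kWh
Cost = 985.67 × $0.09 = $88.71

$88.71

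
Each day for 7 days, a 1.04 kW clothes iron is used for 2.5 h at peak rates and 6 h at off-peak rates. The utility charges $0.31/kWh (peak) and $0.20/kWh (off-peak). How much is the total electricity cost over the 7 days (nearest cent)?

$14.38

Peak energy = 1.04 kW × 2.5 h × 7 = 18.2 kWh
Off-peak energy = 1.04 kW × 6 h × 7 = 43.68 kWh
Cost = 18.2 × $0.31 + 43.68 × $0.20 = $5.642 + $8.736 = $14.38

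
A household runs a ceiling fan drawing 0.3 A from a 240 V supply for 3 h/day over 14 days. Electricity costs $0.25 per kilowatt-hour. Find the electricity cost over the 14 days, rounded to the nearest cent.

$0.76

Power = 0.3 A × 240 V = 72 W = 0.072 kW
Runtime = 3 h/day × 14 days = 42 h
Energy = 0.072 kW × 42 h = 3.024 kWh
Cost = 3.024 kWh × $0.25/kWh = $0.76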